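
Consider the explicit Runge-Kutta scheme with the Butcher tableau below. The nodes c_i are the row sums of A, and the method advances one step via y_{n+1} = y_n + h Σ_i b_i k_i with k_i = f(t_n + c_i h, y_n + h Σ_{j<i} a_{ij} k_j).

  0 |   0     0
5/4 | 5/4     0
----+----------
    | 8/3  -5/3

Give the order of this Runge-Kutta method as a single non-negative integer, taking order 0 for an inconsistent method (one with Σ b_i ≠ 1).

b = (8/3, -5/3)
c = (0, 5/4)
Σ b_i: 8/3·1 + (-5/3)·1 = 1 ✓
b·c: (-5/3)·5/4 = -25/12 ≠ 1/2 ⇒ order 1.

1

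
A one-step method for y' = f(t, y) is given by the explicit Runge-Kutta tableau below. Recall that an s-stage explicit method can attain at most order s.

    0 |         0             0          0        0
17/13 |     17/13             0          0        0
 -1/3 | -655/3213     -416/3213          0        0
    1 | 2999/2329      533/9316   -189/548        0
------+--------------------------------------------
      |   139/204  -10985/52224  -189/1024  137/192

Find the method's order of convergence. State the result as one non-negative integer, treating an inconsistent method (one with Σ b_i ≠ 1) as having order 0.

b = (139/204, -10985/52224, -189/1024, 137/192)
c = (0, 17/13, -1/3, 1)
Ac = (0, 0, -32/189, 26/137)
Σ b_i: 139/204·1 + (-10985/52224)·1 + (-189/1024)·1 + 137/192·1 = 1 ✓
b·c: (-10985/52224)·17/13 + (-189/1024)·(-1/3) + 137/192·1 = 1/2 ✓
b·c²: (-10985/52224)·289/169 + (-189/1024)·1/9 + 137/192·1 = 1/3 ✓
b·Ac: (-189/1024)·(-32/189) + 137/192·26/137 = 1/6 ✓
b·c³: (-10985/52224)·4913/2197 + (-189/1024)·(-1/27) + 137/192·1 = 1/4 ✓
b·(c∘Ac): (-189/1024)·32/567 + 137/192·26/137 = 1/8 ✓
b·Ac²: (-189/1024)·(-544/2457) + 137/192·106/1781 = 1/12 ✓
b·A²c: 137/192·8/137 = 1/24 ✓; 4 stages ⇒ order 4.

4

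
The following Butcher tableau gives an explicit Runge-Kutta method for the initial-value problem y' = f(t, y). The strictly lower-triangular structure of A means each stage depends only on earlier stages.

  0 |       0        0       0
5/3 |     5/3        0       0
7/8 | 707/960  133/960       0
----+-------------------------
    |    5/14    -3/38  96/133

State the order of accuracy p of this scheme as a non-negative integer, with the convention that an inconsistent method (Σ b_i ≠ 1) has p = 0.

3

b = (5/14, -3/38, 96/133)
c = (0, 5/3, 7/8)
Ac = (0, 0, 133/576)
Σ b_i: 5/14·1 + (-3/38)·1 + 96/133·1 = 1 ✓
b·c: (-3/38)·5/3 + 96/133·7/8 = 1/2 ✓
b·c²: (-3/38)·25/9 + 96/133·49/64 = 1/3 ✓
b·Ac: 96/133·133/576 = 1/6 ✓; 3 stages ⇒ order 3.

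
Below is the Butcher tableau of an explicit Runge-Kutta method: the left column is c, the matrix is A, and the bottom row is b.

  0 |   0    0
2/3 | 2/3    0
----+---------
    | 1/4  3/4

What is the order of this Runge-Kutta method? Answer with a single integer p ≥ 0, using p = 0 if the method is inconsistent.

2

b = (1/4, 3/4)
c = (0, 2/3)
Σ b_i: 1/4·1 + 3/4·1 = 1 ✓
b·c: 3/4·2/3 = 1/2 ✓; 2 stages ⇒ order 2.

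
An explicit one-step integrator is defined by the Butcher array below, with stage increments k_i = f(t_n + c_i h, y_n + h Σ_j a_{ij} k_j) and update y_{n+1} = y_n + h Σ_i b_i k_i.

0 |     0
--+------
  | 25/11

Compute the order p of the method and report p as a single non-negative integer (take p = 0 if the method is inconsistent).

0

b = (25/11)
c = (0)
Σ b_i: 25/11·1 = 25/11 ≠ 1 ⇒ order 0.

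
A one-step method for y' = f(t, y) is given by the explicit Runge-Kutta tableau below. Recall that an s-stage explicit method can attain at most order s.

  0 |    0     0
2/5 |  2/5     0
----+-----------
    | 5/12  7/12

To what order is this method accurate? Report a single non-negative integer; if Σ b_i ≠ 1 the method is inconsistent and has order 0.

b = (5/12, 7/12)
c = (0, 2/5)
Σ b_i: 5/12·1 + 7/12·1 = 1 ✓
b·c: 7/12·2/5 = 7/30 ≠ 1/2 ⇒ order 1.

1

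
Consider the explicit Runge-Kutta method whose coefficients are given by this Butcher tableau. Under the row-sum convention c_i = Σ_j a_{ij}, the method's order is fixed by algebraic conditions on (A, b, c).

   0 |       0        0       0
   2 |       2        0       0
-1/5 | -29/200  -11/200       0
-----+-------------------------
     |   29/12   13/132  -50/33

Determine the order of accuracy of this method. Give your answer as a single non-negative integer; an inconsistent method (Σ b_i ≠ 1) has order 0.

b = (29/12, 13/132, -50/33)
c = (0, 2, -1/5)
Ac = (0, 0, -11/100)
Σ b_i: 29/12·1 + 13/132·1 + (-50/33)·1 = 1 ✓
b·c: 13/132·2 + (-50/33)·(-1/5) = 1/2 ✓
b·c²: 13/132·4 + (-50/33)·1/25 = 1/3 ✓
b·Ac: (-50/33)·(-11/100) = 1/6 ✓; 3 stages ⇒ order 3.

3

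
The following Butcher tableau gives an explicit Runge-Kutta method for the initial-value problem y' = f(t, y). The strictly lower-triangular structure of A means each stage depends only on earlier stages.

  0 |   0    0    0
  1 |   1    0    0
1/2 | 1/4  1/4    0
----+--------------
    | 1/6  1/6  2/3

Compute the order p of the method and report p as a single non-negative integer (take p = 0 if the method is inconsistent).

3

b = (1/6, 1/6, 2/3)
c = (0, 1, 1/2)
Ac = (0, 0, 1/4)
Σ b_i: 1/6·1 + 1/6·1 + 2/3·1 = 1 ✓
b·c: 1/6·1 + 2/3·1/2 = 1/2 ✓
b·c²: 1/6·1 + 2/3·1/4 = 1/3 ✓
b·Ac: 2/3·1/4 = 1/6 ✓; 3 stages ⇒ order 3.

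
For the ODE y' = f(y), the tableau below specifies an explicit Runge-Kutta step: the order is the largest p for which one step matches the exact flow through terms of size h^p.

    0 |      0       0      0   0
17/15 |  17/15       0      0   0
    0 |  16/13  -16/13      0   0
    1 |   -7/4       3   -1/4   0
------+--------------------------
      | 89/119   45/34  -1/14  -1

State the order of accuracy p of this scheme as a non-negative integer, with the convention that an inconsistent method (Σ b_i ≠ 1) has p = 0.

b = (89/119, 45/34, -1/14, -1)
c = (0, 17/15, 0, 1)
Ac = (0, 0, -272/195, 17/5)
Σ b_i: 89/119·1 + 45/34·1 + (-1/14)·1 + (-1)·1 = 1 ✓
b·c: 45/34·17/15 + (-1)·1 = 1/2 ✓
b·c²: 45/34·289/225 + (-1)·1 = 7/10 ≠ 1/3 ⇒ order 2.
b·Ac: (-1/14)·(-272/195) + (-1)·17/5 = -901/273 ≠ 1/6

2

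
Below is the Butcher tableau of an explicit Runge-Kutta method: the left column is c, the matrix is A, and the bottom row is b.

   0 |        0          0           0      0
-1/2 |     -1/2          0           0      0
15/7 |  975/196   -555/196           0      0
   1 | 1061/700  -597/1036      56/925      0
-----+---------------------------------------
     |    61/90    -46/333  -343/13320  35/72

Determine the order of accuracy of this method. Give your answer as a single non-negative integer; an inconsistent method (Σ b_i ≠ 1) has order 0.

b = (61/90, -46/333, -343/13320, 35/72)
c = (0, -1/2, 15/7, 1)
Ac = (0, 0, 555/392, 117/280)
Σ b_i: 61/90·1 + (-46/333)·1 + (-343/13320)·1 + 35/72·1 = 1 ✓
b·c: (-46/333)·(-1/2) + (-343/13320)·15/7 + 35/72·1 = 1/2 ✓
b·c²: (-46/333)·1/4 + (-343/13320)·225/49 + 35/72·1 = 1/3 ✓
b·Ac: (-343/13320)·555/392 + 35/72·117/280 = 1/6 ✓
b·c³: (-46/333)·(-1/8) + (-343/13320)·3375/343 + 35/72·1 = 1/4 ✓
b·(c∘Ac): (-343/13320)·8325/2744 + 35/72·117/280 = 1/8 ✓
b·Ac²: (-343/13320)·(-555/784) + 35/72·15/112 = 1/12 ✓
b·A²c: 35/72·3/35 = 1/24 ✓; 4 stages ⇒ order 4.

4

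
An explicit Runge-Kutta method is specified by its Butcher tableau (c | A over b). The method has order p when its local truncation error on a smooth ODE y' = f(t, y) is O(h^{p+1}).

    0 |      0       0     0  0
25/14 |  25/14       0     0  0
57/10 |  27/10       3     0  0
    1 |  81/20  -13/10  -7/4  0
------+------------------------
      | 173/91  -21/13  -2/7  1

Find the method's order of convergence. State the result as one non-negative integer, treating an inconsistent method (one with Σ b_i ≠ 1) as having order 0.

b = (173/91, -21/13, -2/7, 1)
c = (0, 25/14, 57/10, 1)
Ac = (0, 0, 75/14, -3443/280)
Σ b_i: 173/91·1 + (-21/13)·1 + (-2/7)·1 + 1·1 = 1 ✓
b·c: (-21/13)·25/14 + (-2/7)·57/10 + 1·1 = -3197/910 ≠ 1/2 ⇒ order 1.

1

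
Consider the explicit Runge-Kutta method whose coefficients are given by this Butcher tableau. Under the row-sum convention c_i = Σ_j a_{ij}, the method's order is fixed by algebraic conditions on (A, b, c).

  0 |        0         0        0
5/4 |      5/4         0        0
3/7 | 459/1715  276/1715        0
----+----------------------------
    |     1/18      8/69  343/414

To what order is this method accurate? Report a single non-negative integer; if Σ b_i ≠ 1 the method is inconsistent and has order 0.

b = (1/18, 8/69, 343/414)
c = (0, 5/4, 3/7)
Ac = (0, 0, 69/343)
Σ b_i: 1/18·1 + 8/69·1 + 343/414·1 = 1 ✓
b·c: 8/69·5/4 + 343/414·3/7 = 1/2 ✓
b·c²: 8/69·25/16 + 343/414·9/49 = 1/3 ✓
b·Ac: 343/414·69/343 = 1/6 ✓; 3 stages ⇒ order 3.

3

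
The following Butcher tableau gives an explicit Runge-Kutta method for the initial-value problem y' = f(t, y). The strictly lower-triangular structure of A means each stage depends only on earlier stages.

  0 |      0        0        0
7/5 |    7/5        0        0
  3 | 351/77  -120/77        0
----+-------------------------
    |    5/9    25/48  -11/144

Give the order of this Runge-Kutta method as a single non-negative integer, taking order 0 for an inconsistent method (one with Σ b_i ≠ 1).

b = (5/9, 25/48, -11/144)
c = (0, 7/5, 3)
Ac = (0, 0, -24/11)
Σ b_i: 5/9·1 + 25/48·1 + (-11/144)·1 = 1 ✓
b·c: 25/48·7/5 + (-11/144)·3 = 1/2 ✓
b·c²: 25/48·49/25 + (-11/144)·9 = 1/3 ✓
b·Ac: (-11/144)·(-24/11) = 1/6 ✓; 3 stages ⇒ order 3.

3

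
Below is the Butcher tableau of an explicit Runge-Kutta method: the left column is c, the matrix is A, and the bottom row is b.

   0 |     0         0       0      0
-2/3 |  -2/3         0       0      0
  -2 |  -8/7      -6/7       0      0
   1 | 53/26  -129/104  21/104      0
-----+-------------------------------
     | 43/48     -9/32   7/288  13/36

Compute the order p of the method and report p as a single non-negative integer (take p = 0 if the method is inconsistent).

b = (43/48, -9/32, 7/288, 13/36)
c = (0, -2/3, -2, 1)
Ac = (0, 0, 4/7, 11/26)
Σ b_i: 43/48·1 + (-9/32)·1 + 7/288·1 + 13/36·1 = 1 ✓
b·c: (-9/32)·(-2/3) + 7/288·(-2) + 13/36·1 = 1/2 ✓
b·c²: (-9/32)·4/9 + 7/288·4 + 13/36·1 = 1/3 ✓
b·Ac: 7/288·4/7 + 13/36·11/26 = 1/6 ✓
b·c³: (-9/32)·(-8/27) + 7/288·(-8) + 13/36·1 = 1/4 ✓
b·(c∘Ac): 7/288·(-8/7) + 13/36·11/26 = 1/8 ✓
b·Ac²: 7/288·(-8/21) + 13/36·10/39 = 1/12 ✓
b·A²c: 13/36·3/26 = 1/24 ✓; 4 stages ⇒ order 4.

4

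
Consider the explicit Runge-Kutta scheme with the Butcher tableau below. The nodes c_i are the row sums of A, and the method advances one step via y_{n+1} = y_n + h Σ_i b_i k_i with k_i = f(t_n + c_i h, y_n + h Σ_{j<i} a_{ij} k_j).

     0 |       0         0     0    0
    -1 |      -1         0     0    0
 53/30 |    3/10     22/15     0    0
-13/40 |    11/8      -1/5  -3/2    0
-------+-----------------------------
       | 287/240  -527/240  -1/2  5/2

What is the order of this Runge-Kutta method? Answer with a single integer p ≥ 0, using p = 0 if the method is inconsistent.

2

b = (287/240, -527/240, -1/2, 5/2)
c = (0, -1, 53/30, -13/40)
Ac = (0, 0, -22/15, -49/20)
Σ b_i: 287/240·1 + (-527/240)·1 + (-1/2)·1 + 5/2·1 = 1 ✓
b·c: (-527/240)·(-1) + (-1/2)·53/30 + 5/2·(-13/40) = 1/2 ✓
b·c²: (-527/240)·1 + (-1/2)·2809/900 + 5/2·169/1600 = -100579/28800 ≠ 1/3 ⇒ order 2.
b·Ac: (-1/2)·(-22/15) + 5/2·(-49/20) = -647/120 ≠ 1/6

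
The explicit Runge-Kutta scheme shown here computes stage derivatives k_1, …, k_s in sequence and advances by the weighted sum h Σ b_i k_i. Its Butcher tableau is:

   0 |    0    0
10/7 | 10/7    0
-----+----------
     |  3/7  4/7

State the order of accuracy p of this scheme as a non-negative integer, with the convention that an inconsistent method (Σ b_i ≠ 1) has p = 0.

b = (3/7, 4/7)
c = (0, 10/7)
Σ b_i: 3/7·1 + 4/7·1 = 1 ✓
b·c: 4/7·10/7 = 40/49 ≠ 1/2 ⇒ order 1.

1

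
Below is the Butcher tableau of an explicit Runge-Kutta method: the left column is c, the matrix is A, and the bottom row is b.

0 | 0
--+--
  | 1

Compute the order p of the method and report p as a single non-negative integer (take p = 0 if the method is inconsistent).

1

b = (1)
c = (0)
Σ b_i: 1·1 = 1 ✓; 1 stage ⇒ order 1.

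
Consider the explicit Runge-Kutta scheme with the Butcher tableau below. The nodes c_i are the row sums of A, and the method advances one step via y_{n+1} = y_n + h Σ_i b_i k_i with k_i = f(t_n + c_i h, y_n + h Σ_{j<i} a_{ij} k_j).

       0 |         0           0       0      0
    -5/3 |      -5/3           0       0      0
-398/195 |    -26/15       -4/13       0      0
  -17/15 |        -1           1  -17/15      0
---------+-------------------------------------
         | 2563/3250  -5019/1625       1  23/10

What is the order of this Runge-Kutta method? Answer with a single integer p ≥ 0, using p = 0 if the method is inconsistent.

b = (2563/3250, -5019/1625, 1, 23/10)
c = (0, -5/3, -398/195, -17/15)
Ac = (0, 0, 20/39, 1891/2925)
Σ b_i: 2563/3250·1 + (-5019/1625)·1 + 1·1 + 23/10·1 = 1 ✓
b·c: (-5019/1625)·(-5/3) + 1·(-398/195) + 23/10·(-17/15) = 1/2 ✓
b·c²: (-5019/1625)·25/9 + 1·158404/38025 + 23/10·289/225 = -61663/42250 ≠ 1/3 ⇒ order 2.
b·Ac: 1·20/39 + 23/10·1891/2925 = 58493/29250 ≠ 1/6

2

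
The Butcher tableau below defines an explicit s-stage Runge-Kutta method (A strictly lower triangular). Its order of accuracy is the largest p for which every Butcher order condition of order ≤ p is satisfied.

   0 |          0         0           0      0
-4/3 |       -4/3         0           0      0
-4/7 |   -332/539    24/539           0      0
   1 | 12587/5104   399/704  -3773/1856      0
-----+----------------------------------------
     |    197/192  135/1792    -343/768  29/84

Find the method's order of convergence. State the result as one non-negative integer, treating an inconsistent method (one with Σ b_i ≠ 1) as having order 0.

b = (197/192, 135/1792, -343/768, 29/84)
c = (0, -4/3, -4/7, 1)
Ac = (0, 0, -32/539, 259/638)
Σ b_i: 197/192·1 + 135/1792·1 + (-343/768)·1 + 29/84·1 = 1 ✓
b·c: 135/1792·(-4/3) + (-343/768)·(-4/7) + 29/84·1 = 1/2 ✓
b·c²: 135/1792·16/9 + (-343/768)·16/49 + 29/84·1 = 1/3 ✓
b·Ac: (-343/768)·(-32/539) + 29/84·259/638 = 1/6 ✓
b·c³: 135/1792·(-64/27) + (-343/768)·(-64/343) + 29/84·1 = 1/4 ✓
b·(c∘Ac): (-343/768)·128/3773 + 29/84·259/638 = 1/8 ✓
b·Ac²: (-343/768)·128/1617 + 29/84·329/957 = 1/12 ✓
b·A²c: 29/84·7/58 = 1/24 ✓; 4 stages ⇒ order 4.

4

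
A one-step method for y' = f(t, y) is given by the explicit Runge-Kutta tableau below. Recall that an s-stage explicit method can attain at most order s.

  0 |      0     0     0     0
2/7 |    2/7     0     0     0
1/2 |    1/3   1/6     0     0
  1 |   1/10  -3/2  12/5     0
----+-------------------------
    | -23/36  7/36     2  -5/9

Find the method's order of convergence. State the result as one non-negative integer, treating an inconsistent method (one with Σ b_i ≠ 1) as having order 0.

b = (-23/36, 7/36, 2, -5/9)
c = (0, 2/7, 1/2, 1)
Ac = (0, 0, 1/21, 27/35)
Σ b_i: (-23/36)·1 + 7/36·1 + 2·1 + (-5/9)·1 = 1 ✓
b·c: 7/36·2/7 + 2·1/2 + (-5/9)·1 = 1/2 ✓
b·c²: 7/36·4/49 + 2·1/4 + (-5/9)·1 = -5/126 ≠ 1/3 ⇒ order 2.
b·Ac: 2·1/21 + (-5/9)·27/35 = -1/3 ≠ 1/6

2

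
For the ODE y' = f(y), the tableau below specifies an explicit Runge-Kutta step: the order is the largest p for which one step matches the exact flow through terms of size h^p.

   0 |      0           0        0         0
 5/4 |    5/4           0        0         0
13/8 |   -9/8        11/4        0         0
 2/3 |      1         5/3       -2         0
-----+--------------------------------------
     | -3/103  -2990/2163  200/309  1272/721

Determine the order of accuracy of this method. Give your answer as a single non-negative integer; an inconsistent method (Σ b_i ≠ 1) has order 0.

3

b = (-3/103, -2990/2163, 200/309, 1272/721)
c = (0, 5/4, 13/8, 2/3)
Ac = (0, 0, 55/16, -7/6)
Σ b_i: (-3/103)·1 + (-2990/2163)·1 + 200/309·1 + 1272/721·1 = 1 ✓
b·c: (-2990/2163)·5/4 + 200/309·13/8 + 1272/721·2/3 = 1/2 ✓
b·c²: (-2990/2163)·25/16 + 200/309·169/64 + 1272/721·4/9 = 1/3 ✓
b·Ac: 200/309·55/16 + 1272/721·(-7/6) = 1/6 ✓
b·c³: (-2990/2163)·125/64 + 200/309·2197/512 + 1272/721·8/27 = 35609/59328 ≠ 1/4 ⇒ order 3.
b·(c∘Ac): 200/309·715/128 + 1272/721·(-7/9) = 3697/1648 ≠ 1/8
b·Ac²: 200/309·275/64 + 1272/721·(-257/96) = -33601/17304 ≠ 1/12
b·A²c: 1272/721·(-55/8) = -8745/721 ≠ 1/24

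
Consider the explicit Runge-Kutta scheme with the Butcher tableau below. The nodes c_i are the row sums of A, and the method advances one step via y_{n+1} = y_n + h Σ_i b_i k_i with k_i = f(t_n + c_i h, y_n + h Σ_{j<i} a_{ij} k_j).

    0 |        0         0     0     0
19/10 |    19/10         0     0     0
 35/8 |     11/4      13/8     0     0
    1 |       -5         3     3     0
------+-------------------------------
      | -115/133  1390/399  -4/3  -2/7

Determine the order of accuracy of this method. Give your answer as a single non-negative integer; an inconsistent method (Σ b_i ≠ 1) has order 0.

b = (-115/133, 1390/399, -4/3, -2/7)
c = (0, 19/10, 35/8, 1)
Ac = (0, 0, 247/80, 753/40)
Σ b_i: (-115/133)·1 + 1390/399·1 + (-4/3)·1 + (-2/7)·1 = 1 ✓
b·c: 1390/399·19/10 + (-4/3)·35/8 + (-2/7)·1 = 1/2 ✓
b·c²: 1390/399·361/100 + (-4/3)·1225/64 + (-2/7)·1 = -7409/560 ≠ 1/3 ⇒ order 2.
b·Ac: (-4/3)·247/80 + (-2/7)·753/40 = -997/105 ≠ 1/6

2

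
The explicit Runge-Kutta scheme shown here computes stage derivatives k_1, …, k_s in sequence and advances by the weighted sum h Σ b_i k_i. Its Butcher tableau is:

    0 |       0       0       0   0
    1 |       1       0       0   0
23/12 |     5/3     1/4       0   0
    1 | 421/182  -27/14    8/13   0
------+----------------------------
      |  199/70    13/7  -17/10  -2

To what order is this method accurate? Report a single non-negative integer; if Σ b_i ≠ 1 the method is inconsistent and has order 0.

b = (199/70, 13/7, -17/10, -2)
c = (0, 1, 23/12, 1)
Ac = (0, 0, 1/4, -409/546)
Σ b_i: 199/70·1 + 13/7·1 + (-17/10)·1 + (-2)·1 = 1 ✓
b·c: 13/7·1 + (-17/10)·23/12 + (-2)·1 = -2857/840 ≠ 1/2 ⇒ order 1.

1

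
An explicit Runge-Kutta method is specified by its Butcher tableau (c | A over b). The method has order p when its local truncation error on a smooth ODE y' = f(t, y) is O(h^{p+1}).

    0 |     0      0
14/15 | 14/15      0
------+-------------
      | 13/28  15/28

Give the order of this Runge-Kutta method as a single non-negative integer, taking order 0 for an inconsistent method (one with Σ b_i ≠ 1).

b = (13/28, 15/28)
c = (0, 14/15)
Σ b_i: 13/28·1 + 15/28·1 = 1 ✓
b·c: 15/28·14/15 = 1/2 ✓; 2 stages ⇒ order 2.

2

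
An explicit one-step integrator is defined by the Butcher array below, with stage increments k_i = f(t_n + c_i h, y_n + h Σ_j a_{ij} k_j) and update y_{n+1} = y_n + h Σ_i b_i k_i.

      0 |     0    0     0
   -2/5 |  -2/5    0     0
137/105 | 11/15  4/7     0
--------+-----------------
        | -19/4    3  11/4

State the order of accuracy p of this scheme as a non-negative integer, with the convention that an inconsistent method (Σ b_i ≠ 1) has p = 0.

1

b = (-19/4, 3, 11/4)
c = (0, -2/5, 137/105)
Ac = (0, 0, -8/35)
Σ b_i: (-19/4)·1 + 3·1 + 11/4·1 = 1 ✓
b·c: 3·(-2/5) + 11/4·137/105 = 1003/420 ≠ 1/2 ⇒ order 1.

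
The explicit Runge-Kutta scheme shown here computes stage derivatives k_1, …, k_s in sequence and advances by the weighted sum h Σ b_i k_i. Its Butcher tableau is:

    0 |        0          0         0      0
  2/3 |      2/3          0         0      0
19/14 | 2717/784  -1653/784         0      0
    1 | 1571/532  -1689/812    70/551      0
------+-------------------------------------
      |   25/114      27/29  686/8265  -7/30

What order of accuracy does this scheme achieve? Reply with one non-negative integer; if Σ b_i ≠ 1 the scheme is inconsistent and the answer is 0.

4

b = (25/114, 27/29, 686/8265, -7/30)
c = (0, 2/3, 19/14, 1)
Ac = (0, 0, -551/392, -17/14)
Σ b_i: 25/114·1 + 27/29·1 + 686/8265·1 + (-7/30)·1 = 1 ✓
b·c: 27/29·2/3 + 686/8265·19/14 + (-7/30)·1 = 1/2 ✓
b·c²: 27/29·4/9 + 686/8265·361/196 + (-7/30)·1 = 1/3 ✓
b·Ac: 686/8265·(-551/392) + (-7/30)·(-17/14) = 1/6 ✓
b·c³: 27/29·8/27 + 686/8265·6859/2744 + (-7/30)·1 = 1/4 ✓
b·(c∘Ac): 686/8265·(-10469/5488) + (-7/30)·(-17/14) = 1/8 ✓
b·Ac²: 686/8265·(-551/588) + (-7/30)·(-29/42) = 1/12 ✓
b·A²c: (-7/30)·(-5/28) = 1/24 ✓; 4 stages ⇒ order 4.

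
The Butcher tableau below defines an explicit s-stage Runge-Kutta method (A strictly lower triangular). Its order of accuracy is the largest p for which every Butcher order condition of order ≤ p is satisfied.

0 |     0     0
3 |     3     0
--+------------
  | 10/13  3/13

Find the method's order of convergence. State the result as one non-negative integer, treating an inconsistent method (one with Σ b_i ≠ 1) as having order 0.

b = (10/13, 3/13)
c = (0, 3)
Σ b_i: 10/13·1 + 3/13·1 = 1 ✓
b·c: 3/13·3 = 9/13 ≠ 1/2 ⇒ order 1.

1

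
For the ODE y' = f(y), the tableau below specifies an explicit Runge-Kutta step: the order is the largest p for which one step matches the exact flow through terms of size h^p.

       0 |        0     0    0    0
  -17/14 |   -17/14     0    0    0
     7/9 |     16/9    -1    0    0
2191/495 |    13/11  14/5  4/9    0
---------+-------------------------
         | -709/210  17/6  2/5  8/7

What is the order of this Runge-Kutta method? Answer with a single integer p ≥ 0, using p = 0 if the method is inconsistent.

b = (-709/210, 17/6, 2/5, 8/7)
c = (0, -17/14, 7/9, 2191/495)
Ac = (0, 0, 17/14, -1237/405)
Σ b_i: (-709/210)·1 + 17/6·1 + 2/5·1 + 8/7·1 = 1 ✓
b·c: 17/6·(-17/14) + 2/5·7/9 + 8/7·2191/495 = 2971/1540 ≠ 1/2 ⇒ order 1.

1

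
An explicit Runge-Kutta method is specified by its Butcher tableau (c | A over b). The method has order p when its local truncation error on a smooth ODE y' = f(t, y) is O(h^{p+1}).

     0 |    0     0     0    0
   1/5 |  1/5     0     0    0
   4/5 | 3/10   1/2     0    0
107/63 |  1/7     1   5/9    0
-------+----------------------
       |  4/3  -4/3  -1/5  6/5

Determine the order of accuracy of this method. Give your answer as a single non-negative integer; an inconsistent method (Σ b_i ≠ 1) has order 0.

b = (4/3, -4/3, -1/5, 6/5)
c = (0, 1/5, 4/5, 107/63)
Ac = (0, 0, 1/10, 29/45)
Σ b_i: 4/3·1 + (-4/3)·1 + (-1/5)·1 + 6/5·1 = 1 ✓
b·c: (-4/3)·1/5 + (-1/5)·4/5 + 6/5·107/63 = 282/175 ≠ 1/2 ⇒ order 1.

1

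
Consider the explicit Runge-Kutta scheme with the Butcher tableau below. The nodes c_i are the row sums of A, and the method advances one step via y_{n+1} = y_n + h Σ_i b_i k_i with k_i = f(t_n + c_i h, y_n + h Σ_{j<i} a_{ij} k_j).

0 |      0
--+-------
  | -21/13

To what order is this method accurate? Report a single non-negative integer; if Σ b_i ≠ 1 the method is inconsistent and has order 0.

b = (-21/13)
c = (0)
Σ b_i: (-21/13)·1 = -21/13 ≠ 1 ⇒ order 0.

0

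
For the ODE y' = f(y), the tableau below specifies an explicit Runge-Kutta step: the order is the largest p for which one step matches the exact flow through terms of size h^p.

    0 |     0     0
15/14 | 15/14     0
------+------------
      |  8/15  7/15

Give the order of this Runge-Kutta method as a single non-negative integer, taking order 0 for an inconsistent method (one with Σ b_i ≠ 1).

b = (8/15, 7/15)
c = (0, 15/14)
Σ b_i: 8/15·1 + 7/15·1 = 1 ✓
b·c: 7/15·15/14 = 1/2 ✓; 2 stages ⇒ order 2.

2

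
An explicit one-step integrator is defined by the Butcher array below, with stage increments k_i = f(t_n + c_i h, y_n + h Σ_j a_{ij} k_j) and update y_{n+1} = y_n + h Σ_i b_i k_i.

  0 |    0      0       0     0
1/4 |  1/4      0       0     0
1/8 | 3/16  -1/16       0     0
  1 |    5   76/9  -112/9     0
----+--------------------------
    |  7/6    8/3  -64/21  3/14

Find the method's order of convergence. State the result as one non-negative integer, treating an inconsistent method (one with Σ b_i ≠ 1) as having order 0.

4

b = (7/6, 8/3, -64/21, 3/14)
c = (0, 1/4, 1/8, 1)
Ac = (0, 0, -1/64, 5/9)
Σ b_i: 7/6·1 + 8/3·1 + (-64/21)·1 + 3/14·1 = 1 ✓
b·c: 8/3·1/4 + (-64/21)·1/8 + 3/14·1 = 1/2 ✓
b·c²: 8/3·1/16 + (-64/21)·1/64 + 3/14·1 = 1/3 ✓
b·Ac: (-64/21)·(-1/64) + 3/14·5/9 = 1/6 ✓
b·c³: 8/3·1/64 + (-64/21)·1/512 + 3/14·1 = 1/4 ✓
b·(c∘Ac): (-64/21)·(-1/512) + 3/14·5/9 = 1/8 ✓
b·Ac²: (-64/21)·(-1/256) + 3/14·1/3 = 1/12 ✓
b·A²c: 3/14·7/36 = 1/24 ✓; 4 stages ⇒ order 4.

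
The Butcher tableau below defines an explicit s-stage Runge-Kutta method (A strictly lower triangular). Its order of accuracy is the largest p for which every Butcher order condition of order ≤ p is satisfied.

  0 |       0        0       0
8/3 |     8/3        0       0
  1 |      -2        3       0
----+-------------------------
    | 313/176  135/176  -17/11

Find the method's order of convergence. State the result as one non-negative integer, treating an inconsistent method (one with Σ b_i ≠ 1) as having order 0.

b = (313/176, 135/176, -17/11)
c = (0, 8/3, 1)
Ac = (0, 0, 8)
Σ b_i: 313/176·1 + 135/176·1 + (-17/11)·1 = 1 ✓
b·c: 135/176·8/3 + (-17/11)·1 = 1/2 ✓
b·c²: 135/176·64/9 + (-17/11)·1 = 43/11 ≠ 1/3 ⇒ order 2.
b·Ac: (-17/11)·8 = -136/11 ≠ 1/6

2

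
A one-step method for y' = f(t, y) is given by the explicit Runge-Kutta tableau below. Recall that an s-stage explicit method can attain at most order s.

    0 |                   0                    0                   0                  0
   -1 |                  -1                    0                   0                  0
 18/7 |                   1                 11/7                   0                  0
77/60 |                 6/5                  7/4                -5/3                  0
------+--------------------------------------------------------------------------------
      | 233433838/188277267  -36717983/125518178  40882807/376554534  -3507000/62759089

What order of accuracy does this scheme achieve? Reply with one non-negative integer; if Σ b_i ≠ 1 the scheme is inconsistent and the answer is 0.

3

b = (233433838/188277267, -36717983/125518178, 40882807/376554534, -3507000/62759089)
c = (0, -1, 18/7, 77/60)
Ac = (0, 0, -11/7, -169/28)
Σ b_i: 233433838/188277267·1 + (-36717983/125518178)·1 + 40882807/376554534·1 + (-3507000/62759089)·1 = 1 ✓
b·c: (-36717983/125518178)·(-1) + 40882807/376554534·18/7 + (-3507000/62759089)·77/60 = 1/2 ✓
b·c²: (-36717983/125518178)·1 + 40882807/376554534·324/49 + (-3507000/62759089)·5929/3600 = 1/3 ✓
b·Ac: 40882807/376554534·(-11/7) + (-3507000/62759089)·(-169/28) = 1/6 ✓
b·c³: (-36717983/125518178)·(-1) + 40882807/376554534·5832/343 + (-3507000/62759089)·456533/216000 = 63907782689/31630580856 ≠ 1/4 ⇒ order 3.
b·(c∘Ac): 40882807/376554534·(-198/49) + (-3507000/62759089)·(-1859/240) = -737363/125518178 ≠ 1/8
b·Ac²: 40882807/376554534·11/7 + (-3507000/62759089)·(-1817/196) = 1815186377/2635881738 ≠ 1/12
b·A²c: (-3507000/62759089)·55/21 = -9185000/62759089 ≠ 1/24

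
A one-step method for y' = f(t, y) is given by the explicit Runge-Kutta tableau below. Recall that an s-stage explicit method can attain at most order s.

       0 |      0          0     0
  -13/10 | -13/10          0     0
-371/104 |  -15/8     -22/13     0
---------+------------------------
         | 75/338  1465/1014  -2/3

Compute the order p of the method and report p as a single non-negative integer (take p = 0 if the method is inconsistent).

b = (75/338, 1465/1014, -2/3)
c = (0, -13/10, -371/104)
Ac = (0, 0, 11/5)
Σ b_i: 75/338·1 + 1465/1014·1 + (-2/3)·1 = 1 ✓
b·c: 1465/1014·(-13/10) + (-2/3)·(-371/104) = 1/2 ✓
b·c²: 1465/1014·169/100 + (-2/3)·137641/10816 = -163379/27040 ≠ 1/3 ⇒ order 2.
b·Ac: (-2/3)·11/5 = -22/15 ≠ 1/6

2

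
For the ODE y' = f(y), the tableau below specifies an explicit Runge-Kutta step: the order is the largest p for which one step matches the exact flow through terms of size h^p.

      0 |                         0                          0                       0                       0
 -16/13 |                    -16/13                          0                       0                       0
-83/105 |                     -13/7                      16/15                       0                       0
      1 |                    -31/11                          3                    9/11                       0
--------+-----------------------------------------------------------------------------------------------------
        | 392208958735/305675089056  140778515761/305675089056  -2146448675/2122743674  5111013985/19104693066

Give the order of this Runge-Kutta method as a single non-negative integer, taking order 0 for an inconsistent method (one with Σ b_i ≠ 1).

3

b = (392208958735/305675089056, 140778515761/305675089056, -2146448675/2122743674, 5111013985/19104693066)
c = (0, -16/13, -83/105, 1)
Ac = (0, 0, -256/195, -21717/5005)
Σ b_i: 392208958735/305675089056·1 + 140778515761/305675089056·1 + (-2146448675/2122743674)·1 + 5111013985/19104693066·1 = 1 ✓
b·c: 140778515761/305675089056·(-16/13) + (-2146448675/2122743674)·(-83/105) + 5111013985/19104693066·1 = 1/2 ✓
b·c²: 140778515761/305675089056·256/169 + (-2146448675/2122743674)·6889/11025 + 5111013985/19104693066·1 = 1/3 ✓
b·Ac: (-2146448675/2122743674)·(-256/195) + 5111013985/19104693066·(-21717/5005) = 1/6 ✓
b·c³: 140778515761/305675089056·(-4096/2197) + (-2146448675/2122743674)·(-571787/1157625) + 5111013985/19104693066·1 = -91931436127/1002996385965 ≠ 1/4 ⇒ order 3.
b·(c∘Ac): (-2146448675/2122743674)·21248/20475 + 5111013985/19104693066·(-21717/5005) = -548916680245/248361009858 ≠ 1/8
b·Ac²: (-2146448675/2122743674)·4096/2535 + 5111013985/19104693066·11513041/2277275 = -2445319518923/8692635345030 ≠ 1/12
b·A²c: 5111013985/19104693066·(-768/715) = -11894723456/41393501643 ≠ 1/24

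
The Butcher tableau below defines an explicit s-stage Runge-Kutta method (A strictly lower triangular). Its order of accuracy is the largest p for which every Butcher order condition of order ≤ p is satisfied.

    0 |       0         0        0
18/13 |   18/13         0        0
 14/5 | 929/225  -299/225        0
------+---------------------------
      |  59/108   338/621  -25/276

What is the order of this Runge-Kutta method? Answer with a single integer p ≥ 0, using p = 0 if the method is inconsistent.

3

b = (59/108, 338/621, -25/276)
c = (0, 18/13, 14/5)
Ac = (0, 0, -46/25)
Σ b_i: 59/108·1 + 338/621·1 + (-25/276)·1 = 1 ✓
b·c: 338/621·18/13 + (-25/276)·14/5 = 1/2 ✓
b·c²: 338/621·324/169 + (-25/276)·196/25 = 1/3 ✓
b·Ac: (-25/276)·(-46/25) = 1/6 ✓; 3 stages ⇒ order 3.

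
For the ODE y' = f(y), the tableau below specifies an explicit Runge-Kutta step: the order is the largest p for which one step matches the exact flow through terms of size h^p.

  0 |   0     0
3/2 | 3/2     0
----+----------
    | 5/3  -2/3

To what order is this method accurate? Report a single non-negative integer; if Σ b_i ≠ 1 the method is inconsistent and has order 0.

1

b = (5/3, -2/3)
c = (0, 3/2)
Σ b_i: 5/3·1 + (-2/3)·1 = 1 ✓
b·c: (-2/3)·3/2 = -1 ≠ 1/2 ⇒ order 1.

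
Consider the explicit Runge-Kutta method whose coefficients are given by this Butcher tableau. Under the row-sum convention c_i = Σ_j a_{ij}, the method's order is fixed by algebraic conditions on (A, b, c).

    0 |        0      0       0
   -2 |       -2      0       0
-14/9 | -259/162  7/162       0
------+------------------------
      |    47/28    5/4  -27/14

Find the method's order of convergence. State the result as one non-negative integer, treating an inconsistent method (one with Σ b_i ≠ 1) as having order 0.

3

b = (47/28, 5/4, -27/14)
c = (0, -2, -14/9)
Ac = (0, 0, -7/81)
Σ b_i: 47/28·1 + 5/4·1 + (-27/14)·1 = 1 ✓
b·c: 5/4·(-2) + (-27/14)·(-14/9) = 1/2 ✓
b·c²: 5/4·4 + (-27/14)·196/81 = 1/3 ✓
b·Ac: (-27/14)·(-7/81) = 1/6 ✓; 3 stages ⇒ order 3.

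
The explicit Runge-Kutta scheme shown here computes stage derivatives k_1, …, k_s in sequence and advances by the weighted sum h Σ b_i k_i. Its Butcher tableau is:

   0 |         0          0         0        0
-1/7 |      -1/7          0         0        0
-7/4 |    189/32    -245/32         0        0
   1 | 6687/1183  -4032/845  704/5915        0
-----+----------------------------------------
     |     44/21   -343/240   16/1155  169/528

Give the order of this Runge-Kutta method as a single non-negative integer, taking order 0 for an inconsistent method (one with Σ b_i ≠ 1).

4

b = (44/21, -343/240, 16/1155, 169/528)
c = (0, -1/7, -7/4, 1)
Ac = (0, 0, 35/32, 80/169)
Σ b_i: 44/21·1 + (-343/240)·1 + 16/1155·1 + 169/528·1 = 1 ✓
b·c: (-343/240)·(-1/7) + 16/1155·(-7/4) + 169/528·1 = 1/2 ✓
b·c²: (-343/240)·1/49 + 16/1155·49/16 + 169/528·1 = 1/3 ✓
b·Ac: 16/1155·35/32 + 169/528·80/169 = 1/6 ✓
b·c³: (-343/240)·(-1/343) + 16/1155·(-343/64) + 169/528·1 = 1/4 ✓
b·(c∘Ac): 16/1155·(-245/128) + 169/528·80/169 = 1/8 ✓
b·Ac²: 16/1155·(-5/32) + 169/528·316/1183 = 1/12 ✓
b·A²c: 169/528·22/169 = 1/24 ✓; 4 stages ⇒ order 4.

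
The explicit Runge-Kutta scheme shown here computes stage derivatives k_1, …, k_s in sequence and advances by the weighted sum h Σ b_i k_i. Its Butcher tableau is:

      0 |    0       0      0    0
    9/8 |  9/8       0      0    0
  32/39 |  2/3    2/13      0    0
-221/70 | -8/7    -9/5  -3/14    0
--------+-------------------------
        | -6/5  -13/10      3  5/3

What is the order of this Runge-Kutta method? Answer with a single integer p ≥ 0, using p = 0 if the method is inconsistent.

b = (-6/5, -13/10, 3, 5/3)
c = (0, 9/8, 32/39, -221/70)
Ac = (0, 0, 9/52, -8011/3640)
Σ b_i: (-6/5)·1 + (-13/10)·1 + 3·1 + 5/3·1 = 13/6 ≠ 1 ⇒ order 0.

0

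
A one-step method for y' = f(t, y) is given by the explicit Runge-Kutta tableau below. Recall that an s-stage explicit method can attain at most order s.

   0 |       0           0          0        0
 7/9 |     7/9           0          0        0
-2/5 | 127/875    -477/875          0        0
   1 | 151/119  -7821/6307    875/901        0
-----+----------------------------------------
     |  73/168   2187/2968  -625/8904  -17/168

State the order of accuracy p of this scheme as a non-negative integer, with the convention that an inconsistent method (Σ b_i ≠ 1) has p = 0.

b = (73/168, 2187/2968, -625/8904, -17/168)
c = (0, 7/9, -2/5, 1)
Ac = (0, 0, -53/125, -23/17)
Σ b_i: 73/168·1 + 2187/2968·1 + (-625/8904)·1 + (-17/168)·1 = 1 ✓
b·c: 2187/2968·7/9 + (-625/8904)·(-2/5) + (-17/168)·1 = 1/2 ✓
b·c²: 2187/2968·49/81 + (-625/8904)·4/25 + (-17/168)·1 = 1/3 ✓
b·Ac: (-625/8904)·(-53/125) + (-17/168)·(-23/17) = 1/6 ✓
b·c³: 2187/2968·343/729 + (-625/8904)·(-8/125) + (-17/168)·1 = 1/4 ✓
b·(c∘Ac): (-625/8904)·106/625 + (-17/168)·(-23/17) = 1/8 ✓
b·Ac²: (-625/8904)·(-371/1125) + (-17/168)·(-91/153) = 1/12 ✓
b·A²c: (-17/168)·(-7/17) = 1/24 ✓; 4 stages ⇒ order 4.

4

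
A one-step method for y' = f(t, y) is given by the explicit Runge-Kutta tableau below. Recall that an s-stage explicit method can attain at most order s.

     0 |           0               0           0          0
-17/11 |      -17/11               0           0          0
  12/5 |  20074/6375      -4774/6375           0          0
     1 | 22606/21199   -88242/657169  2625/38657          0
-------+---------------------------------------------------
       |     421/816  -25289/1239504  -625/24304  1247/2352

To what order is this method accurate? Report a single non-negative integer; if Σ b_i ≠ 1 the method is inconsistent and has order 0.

b = (421/816, -25289/1239504, -625/24304, 1247/2352)
c = (0, -17/11, 12/5, 1)
Ac = (0, 0, 434/375, 462/1247)
Σ b_i: 421/816·1 + (-25289/1239504)·1 + (-625/24304)·1 + 1247/2352·1 = 1 ✓
b·c: (-25289/1239504)·(-17/11) + (-625/24304)·12/5 + 1247/2352·1 = 1/2 ✓
b·c²: (-25289/1239504)·289/121 + (-625/24304)·144/25 + 1247/2352·1 = 1/3 ✓
b·Ac: (-625/24304)·434/375 + 1247/2352·462/1247 = 1/6 ✓
b·c³: (-25289/1239504)·(-4913/1331) + (-625/24304)·1728/125 + 1247/2352·1 = 1/4 ✓
b·(c∘Ac): (-625/24304)·1736/625 + 1247/2352·462/1247 = 1/8 ✓
b·Ac²: (-625/24304)·(-7378/4125) + 1247/2352·966/13717 = 1/12 ✓
b·A²c: 1247/2352·98/1247 = 1/24 ✓; 4 stages ⇒ order 4.

4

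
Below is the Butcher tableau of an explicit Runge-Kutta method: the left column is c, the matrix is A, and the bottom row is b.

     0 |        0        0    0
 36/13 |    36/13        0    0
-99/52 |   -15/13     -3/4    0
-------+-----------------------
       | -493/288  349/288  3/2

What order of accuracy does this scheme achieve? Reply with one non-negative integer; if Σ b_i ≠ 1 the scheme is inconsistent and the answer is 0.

2

b = (-493/288, 349/288, 3/2)
c = (0, 36/13, -99/52)
Ac = (0, 0, -27/13)
Σ b_i: (-493/288)·1 + 349/288·1 + 3/2·1 = 1 ✓
b·c: 349/288·36/13 + 3/2·(-99/52) = 1/2 ✓
b·c²: 349/288·1296/169 + 3/2·9801/2704 = 79659/5408 ≠ 1/3 ⇒ order 2.
b·Ac: 3/2·(-27/13) = -81/26 ≠ 1/6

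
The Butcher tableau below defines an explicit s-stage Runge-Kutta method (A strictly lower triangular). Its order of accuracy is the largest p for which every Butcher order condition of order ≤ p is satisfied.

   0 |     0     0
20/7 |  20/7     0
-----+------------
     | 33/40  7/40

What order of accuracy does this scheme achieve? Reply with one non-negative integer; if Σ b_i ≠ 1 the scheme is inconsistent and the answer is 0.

b = (33/40, 7/40)
c = (0, 20/7)
Σ b_i: 33/40·1 + 7/40·1 = 1 ✓
b·c: 7/40·20/7 = 1/2 ✓; 2 stages ⇒ order 2.

2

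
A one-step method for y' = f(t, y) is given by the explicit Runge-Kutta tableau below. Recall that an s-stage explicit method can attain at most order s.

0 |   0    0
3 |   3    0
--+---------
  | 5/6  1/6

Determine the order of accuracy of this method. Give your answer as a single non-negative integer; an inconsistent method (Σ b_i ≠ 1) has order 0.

b = (5/6, 1/6)
c = (0, 3)
Σ b_i: 5/6·1 + 1/6·1 = 1 ✓
b·c: 1/6·3 = 1/2 ✓; 2 stages ⇒ order 2.

2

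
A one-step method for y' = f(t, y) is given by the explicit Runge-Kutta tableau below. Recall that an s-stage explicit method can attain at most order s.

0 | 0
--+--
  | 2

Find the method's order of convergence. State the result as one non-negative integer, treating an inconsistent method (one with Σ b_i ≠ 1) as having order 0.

0

b = (2)
c = (0)
Σ b_i: 2·1 = 2 ≠ 1 ⇒ order 0.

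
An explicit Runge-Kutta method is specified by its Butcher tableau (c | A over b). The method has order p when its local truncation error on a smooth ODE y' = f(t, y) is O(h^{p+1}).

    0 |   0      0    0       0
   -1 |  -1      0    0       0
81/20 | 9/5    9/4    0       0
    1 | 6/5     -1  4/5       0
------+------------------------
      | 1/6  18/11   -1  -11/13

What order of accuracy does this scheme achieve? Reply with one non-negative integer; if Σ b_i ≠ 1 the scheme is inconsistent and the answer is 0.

0

b = (1/6, 18/11, -1, -11/13)
c = (0, -1, 81/20, 1)
Ac = (0, 0, -9/4, 106/25)
Σ b_i: 1/6·1 + 18/11·1 + (-1)·1 + (-11/13)·1 = -37/858 ≠ 1 ⇒ order 0.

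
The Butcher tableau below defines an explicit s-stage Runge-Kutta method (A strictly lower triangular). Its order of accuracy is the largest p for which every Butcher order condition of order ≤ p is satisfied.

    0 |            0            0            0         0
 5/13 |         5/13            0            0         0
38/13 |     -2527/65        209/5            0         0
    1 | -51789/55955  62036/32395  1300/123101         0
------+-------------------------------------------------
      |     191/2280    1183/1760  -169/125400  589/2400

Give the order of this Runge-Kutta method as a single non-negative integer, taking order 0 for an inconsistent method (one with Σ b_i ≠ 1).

4

b = (191/2280, 1183/1760, -169/125400, 589/2400)
c = (0, 5/13, 38/13, 1)
Ac = (0, 0, 209/13, 452/589)
Σ b_i: 191/2280·1 + 1183/1760·1 + (-169/125400)·1 + 589/2400·1 = 1 ✓
b·c: 1183/1760·5/13 + (-169/125400)·38/13 + 589/2400·1 = 1/2 ✓
b·c²: 1183/1760·25/169 + (-169/125400)·1444/169 + 589/2400·1 = 1/3 ✓
b·Ac: (-169/125400)·209/13 + 589/2400·452/589 = 1/6 ✓
b·c³: 1183/1760·125/2197 + (-169/125400)·54872/2197 + 589/2400·1 = 1/4 ✓
b·(c∘Ac): (-169/125400)·7942/169 + 589/2400·452/589 = 1/8 ✓
b·Ac²: (-169/125400)·1045/169 + 589/2400·220/589 = 1/12 ✓
b·A²c: 589/2400·100/589 = 1/24 ✓; 4 stages ⇒ order 4.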